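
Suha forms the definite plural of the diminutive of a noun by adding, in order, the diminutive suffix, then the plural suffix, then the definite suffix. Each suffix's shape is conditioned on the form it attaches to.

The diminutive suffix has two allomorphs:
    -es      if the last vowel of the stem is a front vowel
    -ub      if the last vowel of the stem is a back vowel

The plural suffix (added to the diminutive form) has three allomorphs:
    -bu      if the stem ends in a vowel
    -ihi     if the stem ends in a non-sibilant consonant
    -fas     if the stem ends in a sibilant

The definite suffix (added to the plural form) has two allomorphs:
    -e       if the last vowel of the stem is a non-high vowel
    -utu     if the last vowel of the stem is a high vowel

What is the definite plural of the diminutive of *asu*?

asuubihiutu

Since the last vowel of *asu* is /u/ (a back vowel), it takes -ub, giving *asuub*.
The diminutive form *asuub*: final sound = /b/, a non-sibilant consonant → -ihi → *asuubihi*.
The plural form *asuubihi* — last vowel /i/ (a high vowel) → -utu → *asuubihiutu*.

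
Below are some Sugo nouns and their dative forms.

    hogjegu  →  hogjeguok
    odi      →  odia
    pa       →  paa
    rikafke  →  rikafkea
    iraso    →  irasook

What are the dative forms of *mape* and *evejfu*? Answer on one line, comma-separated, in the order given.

Looking at the last vowel of each stem: -ok when the last vowel of the stem is a rounded vowel (*hogjegu*, *iraso*); -a when the last vowel of the stem is an unrounded vowel (*odi*, *pa*, *rikafke*).
Since the last vowel of *mape* is /e/ (an unrounded vowel), it takes -a, giving *mapea*.
*evejfu* — last vowel /u/ (a rounded vowel) → -ok → *evejfuok*.

mapea, evejfuok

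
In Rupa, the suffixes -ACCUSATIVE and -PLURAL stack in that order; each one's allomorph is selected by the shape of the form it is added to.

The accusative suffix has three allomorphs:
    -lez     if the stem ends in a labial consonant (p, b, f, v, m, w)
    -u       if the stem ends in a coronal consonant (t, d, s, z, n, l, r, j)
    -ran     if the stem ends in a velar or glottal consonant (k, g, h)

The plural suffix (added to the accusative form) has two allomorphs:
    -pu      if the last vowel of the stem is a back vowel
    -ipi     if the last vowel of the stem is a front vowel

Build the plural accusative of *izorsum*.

izorsumlezipi

*izorsum* — final consonant /m/ (labial) → -lez → *izorsumlez*.
The accusative form *izorsumlez*: last vowel = /e/, a front vowel → -ipi → *izorsumlezipi*.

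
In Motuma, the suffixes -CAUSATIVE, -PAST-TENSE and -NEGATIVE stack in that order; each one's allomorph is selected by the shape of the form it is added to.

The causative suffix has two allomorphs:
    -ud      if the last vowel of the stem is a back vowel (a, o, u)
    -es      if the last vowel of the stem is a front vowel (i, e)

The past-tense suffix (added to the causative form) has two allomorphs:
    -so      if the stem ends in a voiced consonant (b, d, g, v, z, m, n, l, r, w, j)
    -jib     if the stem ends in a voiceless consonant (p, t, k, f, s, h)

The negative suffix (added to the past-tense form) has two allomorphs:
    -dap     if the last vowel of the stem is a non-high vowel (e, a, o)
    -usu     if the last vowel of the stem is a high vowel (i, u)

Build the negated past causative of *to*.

toudsodap

*to* — last vowel /o/ (a back vowel) → -ud → *toud*.
The causative form *toud* — final consonant /d/ (voiced) → -so → *toudso*.
The last vowel of the past-tense form *toudso* is /o/, which is a non-high vowel, so the negative suffix is -dap, giving *toudsodap*.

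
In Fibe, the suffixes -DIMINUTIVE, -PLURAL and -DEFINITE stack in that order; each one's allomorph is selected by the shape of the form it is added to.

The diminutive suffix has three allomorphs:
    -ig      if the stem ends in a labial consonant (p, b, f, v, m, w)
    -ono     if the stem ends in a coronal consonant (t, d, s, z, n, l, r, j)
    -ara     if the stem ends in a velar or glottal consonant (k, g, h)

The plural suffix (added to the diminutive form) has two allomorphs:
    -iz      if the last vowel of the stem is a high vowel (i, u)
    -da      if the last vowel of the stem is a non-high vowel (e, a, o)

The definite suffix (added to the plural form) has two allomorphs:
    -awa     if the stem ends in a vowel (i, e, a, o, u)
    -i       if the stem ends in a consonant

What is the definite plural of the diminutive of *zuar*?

*zuar* — final consonant /r/ (coronal) → -ono → *zuarono*.
The diminutive form *zuarono* — last vowel /o/ (a non-high vowel) → -da → *zuaronoda*.
Since the final sound of the plural form *zuaronoda* is /a/ (a vowel), it takes -awa, giving *zuaronodaawa*.

zuaronodaawa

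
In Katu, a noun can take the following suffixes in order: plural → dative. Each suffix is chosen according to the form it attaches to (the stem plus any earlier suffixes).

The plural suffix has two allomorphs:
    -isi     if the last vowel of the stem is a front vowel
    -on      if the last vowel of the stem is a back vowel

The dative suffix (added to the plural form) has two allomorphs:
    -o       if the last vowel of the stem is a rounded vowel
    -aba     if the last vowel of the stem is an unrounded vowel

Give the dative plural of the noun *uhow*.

uhowono

The last vowel of *uhow* is /o/, which is a back vowel, so the plural suffix is -on, giving *uhowon*.
The plural form *uhowon*: last vowel = /o/, a rounded vowel → -o → *uhowono*.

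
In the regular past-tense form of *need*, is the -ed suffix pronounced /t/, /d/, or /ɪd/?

The stem *need* ends in /t/ or /d/.
The -ed suffix is realized as /ɪd/ after /t, d/; as /t/ after other voiceless consonants; and as /d/ after other voiced sounds.
So -ed on *need* is pronounced /ɪd/.

/ɪd/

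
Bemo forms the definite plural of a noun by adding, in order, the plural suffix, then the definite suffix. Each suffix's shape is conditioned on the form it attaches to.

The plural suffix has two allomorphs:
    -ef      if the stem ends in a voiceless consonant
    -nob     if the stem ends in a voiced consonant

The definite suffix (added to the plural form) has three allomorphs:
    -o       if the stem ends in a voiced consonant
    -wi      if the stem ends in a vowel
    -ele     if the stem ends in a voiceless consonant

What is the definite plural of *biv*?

bivnobo

*biv* — final consonant /v/ (voiced) → -nob → *bivnob*.
Since the final sound of the plural form *bivnob* is /b/ (a voiced consonant), it takes -o, giving *bivnobo*.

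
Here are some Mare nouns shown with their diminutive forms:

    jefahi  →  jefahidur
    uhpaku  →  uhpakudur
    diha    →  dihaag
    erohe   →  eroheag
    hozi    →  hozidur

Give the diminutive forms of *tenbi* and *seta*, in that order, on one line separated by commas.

The alternation tracks the last vowel of the stem — -dur when the last vowel of the stem is a high vowel (*jefahi*, *uhpaku*, *hozi*); -ag when the last vowel of the stem is a non-high vowel (*diha*, *erohe*).
*tenbi*: last vowel = /i/, a high vowel → -dur → *tenbidur*.
Since the last vowel of *seta* is /a/ (a non-high vowel), it takes -ag, giving *setaag*.

tenbidur, setaag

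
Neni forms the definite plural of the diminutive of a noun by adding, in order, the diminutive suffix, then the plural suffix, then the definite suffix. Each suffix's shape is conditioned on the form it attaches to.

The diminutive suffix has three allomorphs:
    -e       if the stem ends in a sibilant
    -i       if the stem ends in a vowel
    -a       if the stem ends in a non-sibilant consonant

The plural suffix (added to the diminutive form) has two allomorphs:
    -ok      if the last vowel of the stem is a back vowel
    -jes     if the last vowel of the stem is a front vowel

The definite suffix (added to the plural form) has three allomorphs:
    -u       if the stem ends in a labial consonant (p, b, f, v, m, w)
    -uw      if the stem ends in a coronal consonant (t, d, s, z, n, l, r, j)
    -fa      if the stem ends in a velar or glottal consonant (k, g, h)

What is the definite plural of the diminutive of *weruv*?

The final sound of *weruv* is /v/, which is a non-sibilant consonant, so the diminutive suffix is -a, giving *weruva*.
The diminutive form *weruva*: last vowel = /a/, a back vowel → -ok → *weruvaok*.
The plural form *weruvaok* — final consonant /k/ (velar/glottal) → -fa → *weruvaokfa*.

weruvaokfa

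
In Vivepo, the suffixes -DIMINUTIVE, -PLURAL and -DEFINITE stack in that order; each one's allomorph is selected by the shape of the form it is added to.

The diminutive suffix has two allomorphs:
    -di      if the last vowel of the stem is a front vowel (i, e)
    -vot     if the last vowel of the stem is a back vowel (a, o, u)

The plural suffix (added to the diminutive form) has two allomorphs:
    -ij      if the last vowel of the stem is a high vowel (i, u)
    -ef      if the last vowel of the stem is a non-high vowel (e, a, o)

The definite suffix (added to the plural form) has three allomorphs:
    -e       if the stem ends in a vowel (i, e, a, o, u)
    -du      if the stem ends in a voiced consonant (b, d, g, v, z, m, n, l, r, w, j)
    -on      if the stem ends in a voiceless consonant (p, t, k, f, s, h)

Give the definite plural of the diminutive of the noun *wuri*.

wuridiijdu

*wuri* — last vowel /i/ (a front vowel) → -di → *wuridi*.
The diminutive form *wuridi*: last vowel = /i/, a high vowel → -ij → *wuridiij*.
The final sound of the plural form *wuridiij* is /j/, which is a voiced consonant, so the definite suffix is -du, giving *wuridiijdu*.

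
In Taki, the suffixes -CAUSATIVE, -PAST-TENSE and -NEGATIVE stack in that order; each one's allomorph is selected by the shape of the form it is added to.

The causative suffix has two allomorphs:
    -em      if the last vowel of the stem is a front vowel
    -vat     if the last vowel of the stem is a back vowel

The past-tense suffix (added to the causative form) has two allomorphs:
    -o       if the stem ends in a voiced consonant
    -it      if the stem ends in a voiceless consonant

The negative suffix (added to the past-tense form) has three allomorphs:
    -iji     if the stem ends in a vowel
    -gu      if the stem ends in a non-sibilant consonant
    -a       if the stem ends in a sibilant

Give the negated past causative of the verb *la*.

*la*: last vowel = /a/, a back vowel → -vat → *lavat*.
Since the final consonant of the causative form *lavat* is /t/ (voiceless), it takes -it, giving *lavatit*.
The past-tense form *lavatit* — final sound /t/ (a non-sibilant consonant) → -gu → *lavatitgu*.

lavatitgu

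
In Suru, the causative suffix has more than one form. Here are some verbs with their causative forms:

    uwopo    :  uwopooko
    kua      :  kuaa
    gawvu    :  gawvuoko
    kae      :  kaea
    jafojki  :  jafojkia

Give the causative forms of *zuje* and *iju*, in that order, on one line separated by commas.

Looking at the last vowel of each stem: -oko when the last vowel of the stem is a rounded vowel (*uwopo*, *gawvu*); -a when the last vowel of the stem is an unrounded vowel (*kua*, *kae*, *jafojki*).
Since the last vowel of *zuje* is /e/ (an unrounded vowel), it takes -a, giving *zujea*.
Since the last vowel of *iju* is /u/ (a rounded vowel), it takes -oko, giving *ijuoko*.

zujea, ijuoko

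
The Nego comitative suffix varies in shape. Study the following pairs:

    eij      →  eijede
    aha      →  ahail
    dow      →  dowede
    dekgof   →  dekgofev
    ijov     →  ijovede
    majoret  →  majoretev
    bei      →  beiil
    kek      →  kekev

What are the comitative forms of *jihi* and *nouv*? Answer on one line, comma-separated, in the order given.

The alternation tracks the final sound of the stem — -ev when the stem ends in a voiceless consonant (*dekgof*, *majoret*, *kek*); -ede when the stem ends in a voiced consonant (*eij*, *dow*, *ijov*); -il when the stem ends in a vowel (*aha*, *bei*).
*jihi*: final sound = /i/, a vowel → -il → *jihiil*.
*nouv*: final sound = /v/, a voiced consonant → -ede → *nouvede*.

jihiil, nouvede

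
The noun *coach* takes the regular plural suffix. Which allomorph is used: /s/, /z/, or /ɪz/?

The stem *coach* ends in a sibilant (/s, z, ʃ, ʒ, tʃ, dʒ/).
The plural suffix surfaces as /ɪz/ after sibilants, /s/ after other voiceless consonants, and /z/ after other voiced sounds.
So the plural -s on *coach* is pronounced /ɪz/.

/ɪz/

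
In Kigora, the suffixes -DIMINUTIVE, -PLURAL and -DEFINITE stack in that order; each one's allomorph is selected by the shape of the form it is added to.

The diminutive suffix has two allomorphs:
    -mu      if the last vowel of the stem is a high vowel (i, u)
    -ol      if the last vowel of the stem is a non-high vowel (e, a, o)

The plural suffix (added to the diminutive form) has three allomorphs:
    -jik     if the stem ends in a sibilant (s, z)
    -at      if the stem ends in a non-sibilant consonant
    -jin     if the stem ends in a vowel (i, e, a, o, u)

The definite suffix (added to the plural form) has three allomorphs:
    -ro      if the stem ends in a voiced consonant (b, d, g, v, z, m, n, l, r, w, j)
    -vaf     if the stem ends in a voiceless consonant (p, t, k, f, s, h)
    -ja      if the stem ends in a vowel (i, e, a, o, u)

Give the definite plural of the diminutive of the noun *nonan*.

nonanolatvaf

The last vowel of *nonan* is /a/, which is a non-high vowel, so the diminutive suffix is -ol, giving *nonanol*.
The final sound of the diminutive form *nonanol* is /l/, which is a non-sibilant consonant, so the plural suffix is -at, giving *nonanolat*.
The final sound of the plural form *nonanolat* is /t/, which is a voiceless consonant, so the definite suffix is -vaf, giving *nonanolatvaf*.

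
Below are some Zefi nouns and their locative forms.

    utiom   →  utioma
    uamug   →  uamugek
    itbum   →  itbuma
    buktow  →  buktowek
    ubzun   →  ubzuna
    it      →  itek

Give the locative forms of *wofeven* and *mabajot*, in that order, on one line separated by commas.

The alternation tracks the final consonant of the stem — -a when the stem ends in a nasal (*utiom*, *itbum*, *ubzun*); -ek when the stem ends in a non-nasal consonant (*uamug*, *buktow*, *it*).
*wofeven*: final consonant = /n/, a nasal → -a → *wofevena*.
*mabajot* — final consonant /t/ (non-nasal) → -ek → *mabajotek*.

wofevena, mabajotek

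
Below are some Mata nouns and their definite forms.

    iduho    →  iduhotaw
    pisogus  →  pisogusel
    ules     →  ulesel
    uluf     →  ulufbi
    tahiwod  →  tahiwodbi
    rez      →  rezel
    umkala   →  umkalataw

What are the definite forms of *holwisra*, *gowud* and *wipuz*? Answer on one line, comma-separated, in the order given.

The alternation tracks the final sound of the stem — -el when the stem ends in a sibilant (*pisogus*, *ules*, *rez*); -bi when the stem ends in a non-sibilant consonant (*uluf*, *tahiwod*); -taw when the stem ends in a vowel (*iduho*, *umkala*).
Since the final sound of *holwisra* is /a/ (a vowel), it takes -taw, giving *holwisrataw*.
*gowud* — final sound /d/ (a non-sibilant consonant) → -bi → *gowudbi*.
*wipuz*: final sound = /z/, a sibilant → -el → *wipuzel*.

holwisrataw, gowudbi, wipuzel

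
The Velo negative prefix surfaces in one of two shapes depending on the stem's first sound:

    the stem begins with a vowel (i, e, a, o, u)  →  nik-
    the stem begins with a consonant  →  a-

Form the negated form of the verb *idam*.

nikidam

The first sound of *idam* is /i/, which is a vowel, so the prefix is nik-, giving *nikidam*.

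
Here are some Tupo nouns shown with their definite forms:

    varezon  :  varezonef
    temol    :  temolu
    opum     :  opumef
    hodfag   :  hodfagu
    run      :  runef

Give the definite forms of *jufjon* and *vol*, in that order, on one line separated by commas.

The suffix is conditioned by the final consonant: -ef when the stem ends in a nasal (*varezon*, *opum*, *run*); -u when the stem ends in a non-nasal consonant (*temol*, *hodfag*).
*jufjon*: final consonant = /n/, a nasal → -ef → *jufjonef*.
The final consonant of *vol* is /l/, which is non-nasal, so the suffix is -u, giving *volu*.

jufjonef, volu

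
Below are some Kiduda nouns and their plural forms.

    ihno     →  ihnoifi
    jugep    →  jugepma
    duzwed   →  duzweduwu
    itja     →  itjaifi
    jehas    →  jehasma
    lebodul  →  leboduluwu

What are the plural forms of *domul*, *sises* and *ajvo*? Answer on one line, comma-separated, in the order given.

The pattern is voicing of the final sound: -ma when the stem ends in a voiceless consonant (*jugep*, *jehas*); -uwu when the stem ends in a voiced consonant (*duzwed*, *lebodul*); -ifi when the stem ends in a vowel (*ihno*, *itja*).
Since the final sound of *domul* is /l/ (a voiced consonant), it takes -uwu, giving *domuluwu*.
*sises*: final sound = /s/, a voiceless consonant → -ma → *sisesma*.
Since the final sound of *ajvo* is /o/ (a vowel), it takes -ifi, giving *ajvoifi*.

domuluwu, sisesma, ajvoifi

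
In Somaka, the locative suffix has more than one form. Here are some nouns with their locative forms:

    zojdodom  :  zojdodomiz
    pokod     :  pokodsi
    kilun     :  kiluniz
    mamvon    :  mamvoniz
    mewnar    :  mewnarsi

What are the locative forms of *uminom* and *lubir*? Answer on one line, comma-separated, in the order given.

uminomiz, lubirsi

The alternation tracks the final consonant of the stem — -iz when the stem ends in a nasal (*zojdodom*, *kilun*, *mamvon*); -si when the stem ends in a non-nasal consonant (*pokod*, *mewnar*).
*uminom* — final consonant /m/ (a nasal) → -iz → *uminomiz*.
*lubir* — final consonant /r/ (non-nasal) → -si → *lubirsi*.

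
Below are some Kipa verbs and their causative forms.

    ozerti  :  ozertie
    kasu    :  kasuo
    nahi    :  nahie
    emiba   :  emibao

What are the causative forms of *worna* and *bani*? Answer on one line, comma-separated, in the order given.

wornao, banie

The alternation tracks the last vowel of the stem — -e when the last vowel of the stem is a front vowel (*ozerti*, *nahi*); -o when the last vowel of the stem is a back vowel (*kasu*, *emiba*).
*worna*: last vowel = /a/, a back vowel → -o → *wornao*.
*bani* — last vowel /i/ (a front vowel) → -e → *banie*.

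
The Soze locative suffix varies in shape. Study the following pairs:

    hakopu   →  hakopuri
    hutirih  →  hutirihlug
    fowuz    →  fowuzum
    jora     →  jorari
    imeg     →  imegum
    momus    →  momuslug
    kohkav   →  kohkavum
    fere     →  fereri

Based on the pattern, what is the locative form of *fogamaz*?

fogamazum

The alternation tracks the final sound of the stem — -lug when the stem ends in a voiceless consonant (*hutirih*, *momus*); -um when the stem ends in a voiced consonant (*fowuz*, *imeg*, *kohkav*); -ri when the stem ends in a vowel (*hakopu*, *jora*, *fere*).
Since the final sound of *fogamaz* is /z/ (a voiced consonant), it takes -um, giving *fogamazum*.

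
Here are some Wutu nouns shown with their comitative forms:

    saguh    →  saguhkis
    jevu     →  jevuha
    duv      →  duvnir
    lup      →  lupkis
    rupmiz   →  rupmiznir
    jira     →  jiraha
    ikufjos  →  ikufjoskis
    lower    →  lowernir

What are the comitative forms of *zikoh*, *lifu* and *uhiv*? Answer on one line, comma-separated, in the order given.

Looking at the final sound of each stem: -kis when the stem ends in a voiceless consonant (*saguh*, *lup*, *ikufjos*); -nir when the stem ends in a voiced consonant (*duv*, *rupmiz*, *lower*); -ha when the stem ends in a vowel (*jevu*, *jira*).
The final sound of *zikoh* is /h/, which is a voiceless consonant, so the suffix is -kis, giving *zikohkis*.
*lifu* — final sound /u/ (a vowel) → -ha → *lifuha*.
The final sound of *uhiv* is /v/, which is a voiced consonant, so the suffix is -nir, giving *uhivnir*.

zikohkis, lifuha, uhivnir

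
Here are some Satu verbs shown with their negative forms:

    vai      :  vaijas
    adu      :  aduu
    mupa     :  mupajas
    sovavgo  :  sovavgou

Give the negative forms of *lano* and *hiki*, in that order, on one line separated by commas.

The alternation tracks the last vowel of the stem — -u when the last vowel of the stem is a rounded vowel (*adu*, *sovavgo*); -jas when the last vowel of the stem is an unrounded vowel (*vai*, *mupa*).
The last vowel of *lano* is /o/, which is a rounded vowel, so the suffix is -u, giving *lanou*.
*hiki* — last vowel /i/ (an unrounded vowel) → -jas → *hikijas*.

lanou, hikijas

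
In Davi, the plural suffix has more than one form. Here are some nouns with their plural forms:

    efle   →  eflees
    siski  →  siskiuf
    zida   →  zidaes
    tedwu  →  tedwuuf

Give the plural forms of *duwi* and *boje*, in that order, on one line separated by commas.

The suffix is conditioned by the last vowel: -uf when the last vowel of the stem is a high vowel (*siski*, *tedwu*); -es when the last vowel of the stem is a non-high vowel (*efle*, *zida*).
Since the last vowel of *duwi* is /i/ (a high vowel), it takes -uf, giving *duwiuf*.
*boje*: last vowel = /e/, a non-high vowel → -es → *bojees*.

duwiuf, bojees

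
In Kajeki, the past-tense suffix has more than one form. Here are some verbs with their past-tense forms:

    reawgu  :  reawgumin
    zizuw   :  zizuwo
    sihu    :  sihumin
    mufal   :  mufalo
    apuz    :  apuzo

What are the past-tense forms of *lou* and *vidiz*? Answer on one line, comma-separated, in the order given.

loumin, vidizo

The alternation tracks the final sound of the stem — -o when the stem ends in a consonant (*zizuw*, *mufal*, *apuz*); -min when the stem ends in a vowel (*reawgu*, *sihu*).
*lou*: final sound = /u/, a vowel → -min → *loumin*.
*vidiz* — final sound /z/ (a consonant) → -o → *vidizo*.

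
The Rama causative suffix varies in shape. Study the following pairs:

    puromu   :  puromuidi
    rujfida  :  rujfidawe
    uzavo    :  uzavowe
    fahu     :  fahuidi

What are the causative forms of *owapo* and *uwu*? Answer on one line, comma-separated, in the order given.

The alternation tracks the last vowel of the stem — -idi when the last vowel of the stem is a high vowel (*puromu*, *fahu*); -we when the last vowel of the stem is a non-high vowel (*rujfida*, *uzavo*).
*owapo* — last vowel /o/ (a non-high vowel) → -we → *owapowe*.
Since the last vowel of *uwu* is /u/ (a high vowel), it takes -idi, giving *uwuidi*.

owapowe, uwuidi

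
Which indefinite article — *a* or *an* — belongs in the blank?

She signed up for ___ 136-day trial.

a

The indefinite article is chosen by the initial *sound* of the following word, not its spelling.
The number *136* is spoken "one hundred …", beginning with /wʌn/ — a consonant sound.
So the article is *a*: She signed up for a 136-day trial.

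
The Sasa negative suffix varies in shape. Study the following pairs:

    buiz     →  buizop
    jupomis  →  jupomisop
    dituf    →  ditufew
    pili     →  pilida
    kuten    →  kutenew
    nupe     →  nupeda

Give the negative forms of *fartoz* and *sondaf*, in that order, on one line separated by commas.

fartozop, sondafew

The suffix is conditioned by the final sound: -op when the stem ends in a sibilant (*buiz*, *jupomis*); -ew when the stem ends in a non-sibilant consonant (*dituf*, *kuten*); -da when the stem ends in a vowel (*pili*, *nupe*).
Since the final sound of *fartoz* is /z/ (a sibilant), it takes -op, giving *fartozop*.
*sondaf* — final sound /f/ (a non-sibilant consonant) → -ew → *sondafew*.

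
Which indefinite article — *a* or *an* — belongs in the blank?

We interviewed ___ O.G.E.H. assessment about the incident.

The indefinite article is chosen by the initial *sound* of the following word, not its spelling.
The initialism *O.G.E.H.* is read letter by letter; the first letter, O, is pronounced /oʊ/, which begins with a vowel sound.
So the article is *an*: We interviewed an O.G.E.H. assessment about the incident.

an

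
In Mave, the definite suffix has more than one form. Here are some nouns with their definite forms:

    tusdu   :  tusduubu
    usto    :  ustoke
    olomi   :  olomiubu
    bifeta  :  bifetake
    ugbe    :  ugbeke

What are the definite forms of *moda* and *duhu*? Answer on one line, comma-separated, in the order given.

modake, duhuubu

The pattern is height harmony: -ubu when the last vowel of the stem is a high vowel (*tusdu*, *olomi*); -ke when the last vowel of the stem is a non-high vowel (*usto*, *bifeta*, *ugbe*).
Since the last vowel of *moda* is /a/ (a non-high vowel), it takes -ke, giving *modake*.
The last vowel of *duhu* is /u/, which is a high vowel, so the suffix is -ubu, giving *duhuubu*.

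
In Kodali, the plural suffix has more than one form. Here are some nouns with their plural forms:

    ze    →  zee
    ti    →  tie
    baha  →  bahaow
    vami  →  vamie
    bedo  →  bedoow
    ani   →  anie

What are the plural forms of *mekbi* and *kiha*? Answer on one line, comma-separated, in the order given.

mekbie, kihaow

The alternation tracks the last vowel of the stem — -e when the last vowel of the stem is a front vowel (*ze*, *ti*, *vami*, *ani*); -ow when the last vowel of the stem is a back vowel (*baha*, *bedo*).
The last vowel of *mekbi* is /i/, which is a front vowel, so the suffix is -e, giving *mekbie*.
*kiha* — last vowel /a/ (a back vowel) → -ow → *kihaow*.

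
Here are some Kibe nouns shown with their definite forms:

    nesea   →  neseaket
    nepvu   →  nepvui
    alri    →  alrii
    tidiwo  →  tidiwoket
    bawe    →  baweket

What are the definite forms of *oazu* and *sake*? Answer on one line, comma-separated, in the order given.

The alternation tracks the last vowel of the stem — -i when the last vowel of the stem is a high vowel (*nepvu*, *alri*); -ket when the last vowel of the stem is a non-high vowel (*nesea*, *tidiwo*, *bawe*).
Since the last vowel of *oazu* is /u/ (a high vowel), it takes -i, giving *oazui*.
The last vowel of *sake* is /e/, which is a non-high vowel, so the suffix is -ket, giving *sakeket*.

oazui, sakeket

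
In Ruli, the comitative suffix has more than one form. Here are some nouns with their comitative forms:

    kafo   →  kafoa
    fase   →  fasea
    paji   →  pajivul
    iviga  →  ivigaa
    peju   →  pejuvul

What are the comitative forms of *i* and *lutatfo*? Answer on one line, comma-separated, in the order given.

Looking at the last vowel of each stem: -vul when the last vowel of the stem is a high vowel (*paji*, *peju*); -a when the last vowel of the stem is a non-high vowel (*kafo*, *fase*, *iviga*).
Since the last vowel of *i* is /i/ (a high vowel), it takes -vul, giving *ivul*.
*lutatfo* — last vowel /o/ (a non-high vowel) → -a → *lutatfoa*.

ivul, lutatfoa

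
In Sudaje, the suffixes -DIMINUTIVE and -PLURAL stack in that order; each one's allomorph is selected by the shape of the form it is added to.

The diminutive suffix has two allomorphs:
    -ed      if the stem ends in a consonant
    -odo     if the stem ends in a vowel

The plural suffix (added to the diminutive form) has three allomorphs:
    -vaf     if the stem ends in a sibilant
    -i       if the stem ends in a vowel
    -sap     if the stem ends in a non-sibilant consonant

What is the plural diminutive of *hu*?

huodoi

Since the final sound of *hu* is /u/ (a vowel), it takes -odo, giving *huodo*.
The diminutive form *huodo*: final sound = /o/, a vowel → -i → *huodoi*.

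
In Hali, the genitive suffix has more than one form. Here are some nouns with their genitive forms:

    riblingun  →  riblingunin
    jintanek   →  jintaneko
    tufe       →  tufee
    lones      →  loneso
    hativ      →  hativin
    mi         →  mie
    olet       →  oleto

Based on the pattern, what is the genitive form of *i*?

ie

Looking at the final sound of each stem: -o when the stem ends in a voiceless consonant (*jintanek*, *lones*, *olet*); -in when the stem ends in a voiced consonant (*riblingun*, *hativ*); -e when the stem ends in a vowel (*tufe*, *mi*).
*i* — final sound /i/ (a vowel) → -e → *ie*.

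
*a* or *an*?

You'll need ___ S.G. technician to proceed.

an

The indefinite article is chosen by the initial *sound* of the following word, not its spelling.
The initialism *S.G.* is read letter by letter; the first letter, S, is pronounced /ɛs/, which begins with a vowel sound.
So the article is *an*: You'll need an S.G. technician to proceed.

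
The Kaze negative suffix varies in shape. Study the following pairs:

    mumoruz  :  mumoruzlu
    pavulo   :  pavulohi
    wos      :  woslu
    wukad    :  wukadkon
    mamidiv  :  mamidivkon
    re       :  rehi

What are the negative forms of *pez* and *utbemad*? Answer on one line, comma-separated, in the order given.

The alternation tracks the final sound of the stem — -lu when the stem ends in a sibilant (*mumoruz*, *wos*); -kon when the stem ends in a non-sibilant consonant (*wukad*, *mamidiv*); -hi when the stem ends in a vowel (*pavulo*, *re*).
*pez*: final sound = /z/, a sibilant → -lu → *pezlu*.
*utbemad*: final sound = /d/, a non-sibilant consonant → -kon → *utbemadkon*.

pezlu, utbemadkon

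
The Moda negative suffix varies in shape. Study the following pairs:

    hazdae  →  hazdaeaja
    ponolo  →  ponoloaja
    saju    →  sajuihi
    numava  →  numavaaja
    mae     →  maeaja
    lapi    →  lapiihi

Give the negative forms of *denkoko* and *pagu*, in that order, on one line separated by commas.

denkokoaja, paguihi

The pattern is height harmony: -ihi when the last vowel of the stem is a high vowel (*saju*, *lapi*); -aja when the last vowel of the stem is a non-high vowel (*hazdae*, *ponolo*, *numava*, *mae*).
The last vowel of *denkoko* is /o/, which is a non-high vowel, so the suffix is -aja, giving *denkokoaja*.
The last vowel of *pagu* is /u/, which is a high vowel, so the suffix is -ihi, giving *paguihi*.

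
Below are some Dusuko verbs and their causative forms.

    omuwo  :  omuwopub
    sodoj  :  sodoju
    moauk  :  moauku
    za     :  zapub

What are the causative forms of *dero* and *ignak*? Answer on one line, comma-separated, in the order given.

deropub, ignaku

The suffix is conditioned by the final sound: -u when the stem ends in a consonant (*sodoj*, *moauk*); -pub when the stem ends in a vowel (*omuwo*, *za*).
Since the final sound of *dero* is /o/ (a vowel), it takes -pub, giving *deropub*.
Since the final sound of *ignak* is /k/ (a consonant), it takes -u, giving *ignaku*.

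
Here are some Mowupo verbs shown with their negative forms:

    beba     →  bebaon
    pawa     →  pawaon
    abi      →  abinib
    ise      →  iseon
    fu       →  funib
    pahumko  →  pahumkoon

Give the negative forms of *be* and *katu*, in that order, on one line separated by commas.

beon, katunib

The suffix is conditioned by the last vowel: -nib when the last vowel of the stem is a high vowel (*abi*, *fu*); -on when the last vowel of the stem is a non-high vowel (*beba*, *pawa*, *ise*, *pahumko*).
*be* — last vowel /e/ (a non-high vowel) → -on → *beon*.
The last vowel of *katu* is /u/, which is a high vowel, so the suffix is -nib, giving *katunib*.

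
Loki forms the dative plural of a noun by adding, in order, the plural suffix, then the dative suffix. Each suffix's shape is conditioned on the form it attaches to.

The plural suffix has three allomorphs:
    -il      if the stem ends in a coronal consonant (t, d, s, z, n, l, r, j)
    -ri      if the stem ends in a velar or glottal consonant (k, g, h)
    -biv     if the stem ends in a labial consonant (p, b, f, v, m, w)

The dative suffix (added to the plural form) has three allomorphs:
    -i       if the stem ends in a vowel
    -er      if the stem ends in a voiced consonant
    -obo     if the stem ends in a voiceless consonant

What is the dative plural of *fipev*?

fipevbiver

Since the final consonant of *fipev* is /v/ (labial), it takes -biv, giving *fipevbiv*.
The final sound of the plural form *fipevbiv* is /v/, which is a voiced consonant, so the dative suffix is -er, giving *fipevbiver*.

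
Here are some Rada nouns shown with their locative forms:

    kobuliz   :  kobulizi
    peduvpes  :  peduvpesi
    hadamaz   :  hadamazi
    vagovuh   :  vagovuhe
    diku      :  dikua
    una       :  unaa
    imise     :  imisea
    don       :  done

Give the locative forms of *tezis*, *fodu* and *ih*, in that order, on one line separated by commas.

tezisi, fodua, ihe

Looking at the final sound of each stem: -i when the stem ends in a sibilant (*kobuliz*, *peduvpes*, *hadamaz*); -e when the stem ends in a non-sibilant consonant (*vagovuh*, *don*); -a when the stem ends in a vowel (*diku*, *una*, *imise*).
*tezis*: final sound = /s/, a sibilant → -i → *tezisi*.
Since the final sound of *fodu* is /u/ (a vowel), it takes -a, giving *fodua*.
*ih*: final sound = /h/, a non-sibilant consonant → -e → *ihe*.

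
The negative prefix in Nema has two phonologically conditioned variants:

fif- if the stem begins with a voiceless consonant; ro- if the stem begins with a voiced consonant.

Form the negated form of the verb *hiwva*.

fifhiwva

The first consonant of *hiwva* is /h/, which is voiceless, so the prefix is fif-, giving *fifhiwva*.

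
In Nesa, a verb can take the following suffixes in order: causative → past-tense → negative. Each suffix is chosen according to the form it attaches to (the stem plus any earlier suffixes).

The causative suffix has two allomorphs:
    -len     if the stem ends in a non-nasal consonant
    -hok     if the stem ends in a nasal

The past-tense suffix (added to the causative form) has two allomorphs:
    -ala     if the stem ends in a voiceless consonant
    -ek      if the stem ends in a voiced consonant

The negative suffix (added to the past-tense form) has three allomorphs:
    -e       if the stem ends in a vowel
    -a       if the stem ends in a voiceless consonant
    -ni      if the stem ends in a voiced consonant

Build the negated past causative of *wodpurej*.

wodpurejleneka

Since the final consonant of *wodpurej* is /j/ (non-nasal), it takes -len, giving *wodpurejlen*.
The causative form *wodpurejlen* — final consonant /n/ (voiced) → -ek → *wodpurejlenek*.
The final sound of the past-tense form *wodpurejlenek* is /k/, which is a voiceless consonant, so the negative suffix is -a, giving *wodpurejleneka*.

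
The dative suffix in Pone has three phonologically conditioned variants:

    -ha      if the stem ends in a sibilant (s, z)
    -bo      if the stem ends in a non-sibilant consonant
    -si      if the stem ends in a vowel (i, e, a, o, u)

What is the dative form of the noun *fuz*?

*fuz*: final sound = /z/, a sibilant → -ha → *fuzha*.

fuzha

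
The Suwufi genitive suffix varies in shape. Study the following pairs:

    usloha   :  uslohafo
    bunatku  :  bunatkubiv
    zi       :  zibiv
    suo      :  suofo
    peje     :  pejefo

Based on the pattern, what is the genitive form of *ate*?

atefo

The pattern is height harmony: -biv when the last vowel of the stem is a high vowel (*bunatku*, *zi*); -fo when the last vowel of the stem is a non-high vowel (*usloha*, *suo*, *peje*).
*ate* — last vowel /e/ (a non-high vowel) → -fo → *atefo*.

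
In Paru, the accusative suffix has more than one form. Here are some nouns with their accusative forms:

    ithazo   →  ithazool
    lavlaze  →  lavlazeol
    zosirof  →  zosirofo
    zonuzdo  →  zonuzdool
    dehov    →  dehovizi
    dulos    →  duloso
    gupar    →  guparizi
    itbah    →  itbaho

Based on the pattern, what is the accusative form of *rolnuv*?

rolnuvizi

The alternation tracks the final sound of the stem — -o when the stem ends in a voiceless consonant (*zosirof*, *dulos*, *itbah*); -izi when the stem ends in a voiced consonant (*dehov*, *gupar*); -ol when the stem ends in a vowel (*ithazo*, *lavlaze*, *zonuzdo*).
*rolnuv* — final sound /v/ (a voiced consonant) → -izi → *rolnuvizi*.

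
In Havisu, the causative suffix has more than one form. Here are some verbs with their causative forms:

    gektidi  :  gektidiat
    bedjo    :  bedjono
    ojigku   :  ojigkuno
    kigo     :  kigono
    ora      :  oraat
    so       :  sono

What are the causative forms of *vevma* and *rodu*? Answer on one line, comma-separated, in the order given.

Looking at the last vowel of each stem: -no when the last vowel of the stem is a rounded vowel (*bedjo*, *ojigku*, *kigo*, *so*); -at when the last vowel of the stem is an unrounded vowel (*gektidi*, *ora*).
The last vowel of *vevma* is /a/, which is an unrounded vowel, so the suffix is -at, giving *vevmaat*.
The last vowel of *rodu* is /u/, which is a rounded vowel, so the suffix is -no, giving *roduno*.

vevmaat, roduno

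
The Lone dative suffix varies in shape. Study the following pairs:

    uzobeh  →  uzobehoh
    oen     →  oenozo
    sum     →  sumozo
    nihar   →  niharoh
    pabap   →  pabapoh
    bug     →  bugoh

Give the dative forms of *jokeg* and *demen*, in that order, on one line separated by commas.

jokegoh, demenozo

The alternation tracks the final consonant of the stem — -ozo when the stem ends in a nasal (*oen*, *sum*); -oh when the stem ends in a non-nasal consonant (*uzobeh*, *nihar*, *pabap*, *bug*).
The final consonant of *jokeg* is /g/, which is non-nasal, so the suffix is -oh, giving *jokegoh*.
*demen* — final consonant /n/ (a nasal) → -ozo → *demenozo*.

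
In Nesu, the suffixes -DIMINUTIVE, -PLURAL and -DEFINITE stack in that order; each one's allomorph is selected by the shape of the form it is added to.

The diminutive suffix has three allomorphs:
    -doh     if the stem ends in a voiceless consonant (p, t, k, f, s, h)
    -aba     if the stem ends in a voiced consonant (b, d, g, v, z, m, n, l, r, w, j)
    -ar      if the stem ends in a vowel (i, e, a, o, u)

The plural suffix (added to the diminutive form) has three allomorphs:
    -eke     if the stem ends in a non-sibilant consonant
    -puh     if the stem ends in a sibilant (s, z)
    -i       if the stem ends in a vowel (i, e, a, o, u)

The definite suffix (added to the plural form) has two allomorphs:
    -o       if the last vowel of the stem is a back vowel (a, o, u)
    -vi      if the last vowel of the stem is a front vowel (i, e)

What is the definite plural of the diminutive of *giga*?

Since the final sound of *giga* is /a/ (a vowel), it takes -ar, giving *gigaar*.
The diminutive form *gigaar*: final sound = /r/, a non-sibilant consonant → -eke → *gigaareke*.
The last vowel of the plural form *gigaareke* is /e/, which is a front vowel, so the definite suffix is -vi, giving *gigaarekevi*.

gigaarekevi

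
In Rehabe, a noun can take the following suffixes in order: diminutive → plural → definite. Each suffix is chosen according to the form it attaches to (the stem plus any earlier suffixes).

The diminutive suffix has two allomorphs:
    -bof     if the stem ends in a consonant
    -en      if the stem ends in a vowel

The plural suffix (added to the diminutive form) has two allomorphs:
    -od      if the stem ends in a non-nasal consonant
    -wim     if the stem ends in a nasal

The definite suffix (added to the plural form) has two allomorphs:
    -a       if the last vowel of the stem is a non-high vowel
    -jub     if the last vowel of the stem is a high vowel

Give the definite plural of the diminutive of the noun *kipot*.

kipotbofoda

The final sound of *kipot* is /t/, which is a consonant, so the diminutive suffix is -bof, giving *kipotbof*.
The diminutive form *kipotbof* — final consonant /f/ (non-nasal) → -od → *kipotbofod*.
The plural form *kipotbofod* — last vowel /o/ (a non-high vowel) → -a → *kipotbofoda*.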